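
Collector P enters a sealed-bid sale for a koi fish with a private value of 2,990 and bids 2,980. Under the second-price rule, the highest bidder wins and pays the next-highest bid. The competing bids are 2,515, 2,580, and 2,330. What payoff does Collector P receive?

Highest competing bid: 2,580.
Collector P's bid 2,980 is the highest overall, so Collector P wins and pays the second-highest bid, 2,580.
Payoff = value − price = 2,990 − 2,580 = 410.

410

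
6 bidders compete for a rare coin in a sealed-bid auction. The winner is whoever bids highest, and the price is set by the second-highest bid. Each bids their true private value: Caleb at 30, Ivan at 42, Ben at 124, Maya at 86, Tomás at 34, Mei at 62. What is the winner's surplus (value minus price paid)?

Bids in descending order: Ben 124; Maya 86; Mei 62; Ivan 42; Tomás 34; Caleb 30.
Ben wins with the top bid and pays the second-highest, 86.
Surplus = 124 − 86 = 38.

38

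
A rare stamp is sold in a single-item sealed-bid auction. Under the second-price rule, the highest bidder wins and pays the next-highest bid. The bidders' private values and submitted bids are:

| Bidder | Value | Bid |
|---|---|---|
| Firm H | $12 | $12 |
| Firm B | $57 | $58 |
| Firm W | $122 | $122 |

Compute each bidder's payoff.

Ranking the bids: Firm W $122; Firm B $58; Firm H $12.
Firm W has the top bid and wins; the price is the second-highest bid, $58.
Firm W's payoff = $122 − $58 = $64. All other bidders lose, so their payoff is 0.

Payoffs: Firm H $0, Firm B $0, Firm W $64.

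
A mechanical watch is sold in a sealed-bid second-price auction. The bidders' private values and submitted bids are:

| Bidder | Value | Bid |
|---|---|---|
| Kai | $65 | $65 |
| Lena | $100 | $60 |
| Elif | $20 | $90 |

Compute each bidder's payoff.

Sorted high to low: Elif $90, then Kai $65, then Lena $60.
Elif has the top bid and wins; the price is the second-highest bid, $65.
Elif's payoff = $20 − $65 = -$45. All other bidders lose, so their payoff is 0.

Kai $0, Lena $0, Elif -$45.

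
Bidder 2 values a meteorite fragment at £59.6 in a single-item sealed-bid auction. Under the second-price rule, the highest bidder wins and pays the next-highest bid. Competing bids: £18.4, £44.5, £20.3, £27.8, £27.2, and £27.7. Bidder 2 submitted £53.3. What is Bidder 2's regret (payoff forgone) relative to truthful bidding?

The highest competing bid is £44.5.
Bidding truthfully at £59.6: Bidder 2 has the top bid, wins, and pays the second-highest bid £44.5. Payoff = £59.6 − £44.5 = £15.1.
Bidding £53.3: Bidder 2 has the top bid, wins, and pays the second-highest bid £44.5. Payoff = £59.6 − £44.5 = £15.1.
Regret = truthful payoff − actual payoff = £15.1 − £15.1 = £0.0.
The bid only affects whether you win, not the price — here both bids land on the same side of the top rival bid, so the deviation is payoff-neutral.

Regret: £0.0.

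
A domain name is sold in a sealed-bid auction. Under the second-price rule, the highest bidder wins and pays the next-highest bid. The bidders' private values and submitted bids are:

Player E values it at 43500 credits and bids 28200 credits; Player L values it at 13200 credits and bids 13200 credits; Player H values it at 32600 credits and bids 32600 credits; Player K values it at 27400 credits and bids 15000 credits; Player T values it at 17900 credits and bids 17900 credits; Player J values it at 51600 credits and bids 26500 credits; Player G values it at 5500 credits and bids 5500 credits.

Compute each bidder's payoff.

Bids in descending order: Player H 32600 credits, then Player E 28200 credits, then Player J 26500 credits, then Player T 17900 credits, then Player K 15000 credits, then Player L 13200 credits, then Player G 5500 credits.
Player H has the top bid and wins; the price is the second-highest bid, 28200 credits.
Player H's payoff = 32600 credits − 28200 credits = 4400 credits. All other bidders lose, so their payoff is 0.

Payoffs: Player E 0 credits, Player L 0 credits, Player H 4400 credits, Player K 0 credits, Player T 0 credits, Player J 0 credits, Player G 0 credits.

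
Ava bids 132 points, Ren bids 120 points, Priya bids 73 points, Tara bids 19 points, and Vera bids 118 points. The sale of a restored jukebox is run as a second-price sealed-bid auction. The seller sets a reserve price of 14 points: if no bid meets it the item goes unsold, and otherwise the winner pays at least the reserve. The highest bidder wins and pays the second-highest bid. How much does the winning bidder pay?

Bids in descending order: Ava 132 points > Ren 120 points > Vera 118 points > Priya 73 points > Tara 19 points.
Ava has the highest bid, so Ava wins.
The second-highest bid is 120 points, which exceeds the reserve, so that sets the price.

The winner pays 120 points.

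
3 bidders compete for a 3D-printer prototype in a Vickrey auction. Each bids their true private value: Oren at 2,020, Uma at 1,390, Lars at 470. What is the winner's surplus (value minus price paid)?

Bids in descending order: Oren 2,020, then Uma 1,390, then Lars 470.
Oren wins with the top bid and pays the second-highest, 1,390.
Surplus = 2,020 − 1,390 = 630.

Surplus = 630.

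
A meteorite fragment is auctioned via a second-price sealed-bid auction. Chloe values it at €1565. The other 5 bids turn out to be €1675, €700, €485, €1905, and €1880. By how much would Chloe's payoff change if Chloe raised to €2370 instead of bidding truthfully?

The highest competing bid is €1905.
Bidding truthfully at €1565: the top bid is €1905 (a rival), so Chloe loses. Payoff = €0.
Bidding €2370: Chloe has the top bid, wins, and pays the second-highest bid €1905. Payoff = €1565 − €1905 = -€340.
Change = -€340 − €0 = -€340.

-€340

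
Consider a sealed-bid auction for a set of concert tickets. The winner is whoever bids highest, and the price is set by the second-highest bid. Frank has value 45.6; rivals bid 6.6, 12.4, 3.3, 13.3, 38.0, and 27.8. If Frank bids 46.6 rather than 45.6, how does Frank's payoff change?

The highest competing bid is 38.0.
Bidding truthfully at 45.6: Frank has the top bid, wins, and pays the second-highest bid 38.0. Payoff = 45.6 − 38.0 = 7.6.
Bidding 46.6: Frank has the top bid, wins, and pays the second-highest bid 38.0. Payoff = 45.6 − 38.0 = 7.6.
Change = 7.6 − 7.6 = 0.0.

0.0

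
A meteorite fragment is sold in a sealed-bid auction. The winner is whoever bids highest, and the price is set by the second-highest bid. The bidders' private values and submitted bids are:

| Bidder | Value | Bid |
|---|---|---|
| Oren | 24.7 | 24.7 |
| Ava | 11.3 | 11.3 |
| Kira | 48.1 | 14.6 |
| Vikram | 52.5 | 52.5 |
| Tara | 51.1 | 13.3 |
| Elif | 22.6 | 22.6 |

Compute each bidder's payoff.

Bids in descending order: Vikram 52.5; Oren 24.7; Elif 22.6; Kira 14.6; Tara 13.3; Ava 11.3.
Vikram has the top bid and wins; the price is the second-highest bid, 24.7.
Vikram's payoff = 52.5 − 24.7 = 27.8. All other bidders lose, so their payoff is 0.

Payoffs: Oren 0.0, Ava 0.0, Kira 0.0, Vikram 27.8, Tara 0.0, Elif 0.0.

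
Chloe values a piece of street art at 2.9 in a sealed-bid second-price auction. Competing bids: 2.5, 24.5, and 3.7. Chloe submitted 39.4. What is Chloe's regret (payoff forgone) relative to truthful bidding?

21.6

The highest competing bid is 24.5.
Bidding truthfully at 2.9: the top bid is 24.5 (a rival), so Chloe loses. Payoff = 0.0.
Bidding 39.4: Chloe has the top bid, wins, and pays the second-highest bid 24.5. Payoff = 2.9 − 24.5 = -21.6.
Regret = truthful payoff − actual payoff = 0.0 − -21.6 = 21.6.
This is the dominant-strategy logic: truthful bidding weakly beats any alternative.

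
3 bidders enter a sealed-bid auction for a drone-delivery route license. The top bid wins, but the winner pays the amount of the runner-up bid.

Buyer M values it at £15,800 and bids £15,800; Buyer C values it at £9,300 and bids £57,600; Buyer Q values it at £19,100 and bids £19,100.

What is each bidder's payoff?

Payoffs: Buyer M £0, Buyer C -£9,800, Buyer Q £0.

Ordered from highest: Buyer C £57,600, then Buyer Q £19,100, then Buyer M £15,800.
Buyer C has the top bid and wins; the price is the second-highest bid, £19,100.
Buyer C's payoff = £9,300 − £19,100 = -£9,800. All other bidders lose, so their payoff is 0.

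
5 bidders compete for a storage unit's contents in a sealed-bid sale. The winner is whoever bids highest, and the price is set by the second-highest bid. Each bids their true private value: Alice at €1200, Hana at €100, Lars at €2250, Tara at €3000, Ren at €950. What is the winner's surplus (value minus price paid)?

Sorted high to low: Tara €3000, then Lars €2250, then Alice €1200, then Ren €950, then Hana €100.
Tara wins with the top bid and pays the second-highest, €2250.
Surplus = €3000 − €2250 = €750.

€750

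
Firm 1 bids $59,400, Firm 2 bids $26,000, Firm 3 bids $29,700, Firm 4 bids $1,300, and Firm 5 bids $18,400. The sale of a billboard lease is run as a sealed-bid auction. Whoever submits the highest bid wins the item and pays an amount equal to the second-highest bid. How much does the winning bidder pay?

Sorted high to low: Firm 1 $59,400 > Firm 3 $29,700 > Firm 2 $26,000 > Firm 5 $18,400 > Firm 4 $1,300.
Firm 1 has the highest bid, so Firm 1 wins.
The second-highest bid is $29,700, so that is what Firm 1 pays.

The winner pays $29,700.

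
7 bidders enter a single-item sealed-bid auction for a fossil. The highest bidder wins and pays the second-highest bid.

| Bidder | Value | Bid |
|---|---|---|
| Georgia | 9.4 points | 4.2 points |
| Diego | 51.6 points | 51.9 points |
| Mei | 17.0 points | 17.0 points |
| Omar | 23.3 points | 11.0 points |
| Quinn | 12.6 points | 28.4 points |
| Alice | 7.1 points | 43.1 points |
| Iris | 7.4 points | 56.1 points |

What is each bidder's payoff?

Ranking the bids: Iris 56.1 points > Diego 51.9 points > Alice 43.1 points > Quinn 28.4 points > Mei 17.0 points > Omar 11.0 points > Georgia 4.2 points.
Iris has the top bid and wins; the price is the second-highest bid, 51.9 points.
Iris's payoff = 7.4 points − 51.9 points = -44.5 points. All other bidders lose, so their payoff is 0.

Georgia 0.0 points, Diego 0.0 points, Mei 0.0 points, Omar 0.0 points, Quinn 0.0 points, Alice 0.0 points, Iris -44.5 points.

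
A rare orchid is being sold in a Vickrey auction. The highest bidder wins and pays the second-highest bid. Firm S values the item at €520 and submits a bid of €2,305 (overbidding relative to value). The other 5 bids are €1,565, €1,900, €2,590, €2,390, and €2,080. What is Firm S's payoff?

Highest competing bid: €2,590.
Firm S's bid €2,305 is not the highest, so Firm S loses, pays nothing, and earns zero payoff.

Payoff = €0.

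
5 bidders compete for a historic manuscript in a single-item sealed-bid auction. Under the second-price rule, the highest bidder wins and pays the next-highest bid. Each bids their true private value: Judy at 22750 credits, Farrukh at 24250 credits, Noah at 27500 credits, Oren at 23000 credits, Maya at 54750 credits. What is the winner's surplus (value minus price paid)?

27250 credits

Sorted high to low: Maya 54750 credits, then Noah 27500 credits, then Farrukh 24250 credits, then Oren 23000 credits, then Judy 22750 credits.
Maya wins with the top bid and pays the second-highest, 27500 credits.
Surplus = 54750 credits − 27500 credits = 27250 credits.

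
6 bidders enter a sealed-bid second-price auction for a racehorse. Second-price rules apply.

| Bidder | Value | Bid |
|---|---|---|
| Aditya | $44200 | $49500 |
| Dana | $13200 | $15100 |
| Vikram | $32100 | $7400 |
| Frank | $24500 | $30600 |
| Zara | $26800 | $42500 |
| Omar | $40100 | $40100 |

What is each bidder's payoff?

Ranking the bids: Aditya $49500; Zara $42500; Omar $40100; Frank $30600; Dana $15100; Vikram $7400.
Aditya has the top bid and wins; the price is the second-highest bid, $42500.
Aditya's payoff = $44200 − $42500 = $1700. All other bidders lose, so their payoff is 0.

Aditya $1700, Dana $0, Vikram $0, Frank $0, Zara $0, Omar $0.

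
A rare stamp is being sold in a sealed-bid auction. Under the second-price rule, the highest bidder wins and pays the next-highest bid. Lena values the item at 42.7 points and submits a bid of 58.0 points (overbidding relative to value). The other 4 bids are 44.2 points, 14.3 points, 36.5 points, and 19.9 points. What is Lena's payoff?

Highest competing bid: 44.2 points.
Lena's bid 58.0 points is the highest overall, so Lena wins and pays the second-highest bid, 44.2 points.
Payoff = value − price = 42.7 points − 44.2 points = -1.5 points.

Lena's payoff: -1.5 points.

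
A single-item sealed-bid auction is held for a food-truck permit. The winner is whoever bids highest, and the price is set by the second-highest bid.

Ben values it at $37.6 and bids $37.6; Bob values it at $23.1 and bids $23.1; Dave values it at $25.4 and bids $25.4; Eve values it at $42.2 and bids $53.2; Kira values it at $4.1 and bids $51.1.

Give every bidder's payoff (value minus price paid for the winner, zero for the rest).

Payoffs: Ben $0.0, Bob $0.0, Dave $0.0, Eve -$8.9, Kira $0.0.

Ordered from highest: Eve $53.2 > Kira $51.1 > Ben $37.6 > Dave $25.4 > Bob $23.1.
Eve has the top bid and wins; the price is the second-highest bid, $51.1.
Eve's payoff = $42.2 − $51.1 = -$8.9. All other bidders lose, so their payoff is 0.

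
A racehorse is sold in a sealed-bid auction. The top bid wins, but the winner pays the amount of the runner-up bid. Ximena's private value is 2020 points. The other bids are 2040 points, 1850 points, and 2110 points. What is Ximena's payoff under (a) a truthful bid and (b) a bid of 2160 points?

(a) 0 points  (b) -90 points

The highest competing bid is 2110 points.
Bidding truthfully at 2020 points: the top bid is 2110 points (a rival), so Ximena loses. Payoff = 0 points.
Bidding 2160 points: Ximena has the top bid, wins, and pays the second-highest bid 2110 points. Payoff = 2020 points − 2110 points = -90 points.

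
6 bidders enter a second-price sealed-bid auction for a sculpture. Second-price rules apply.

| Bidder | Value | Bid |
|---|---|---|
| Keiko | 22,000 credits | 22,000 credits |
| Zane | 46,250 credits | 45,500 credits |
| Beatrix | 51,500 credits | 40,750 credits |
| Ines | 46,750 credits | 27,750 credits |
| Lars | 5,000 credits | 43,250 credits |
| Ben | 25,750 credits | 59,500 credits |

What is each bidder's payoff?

Bids in descending order: Ben 59,500 credits; Zane 45,500 credits; Lars 43,250 credits; Beatrix 40,750 credits; Ines 27,750 credits; Keiko 22,000 credits.
Ben has the top bid and wins; the price is the second-highest bid, 45,500 credits.
Ben's payoff = 25,750 credits − 45,500 credits = -19,750 credits. All other bidders lose, so their payoff is 0.

Payoffs: Keiko 0 credits, Zane 0 credits, Beatrix 0 credits, Ines 0 credits, Lars 0 credits, Ben -19,750 credits.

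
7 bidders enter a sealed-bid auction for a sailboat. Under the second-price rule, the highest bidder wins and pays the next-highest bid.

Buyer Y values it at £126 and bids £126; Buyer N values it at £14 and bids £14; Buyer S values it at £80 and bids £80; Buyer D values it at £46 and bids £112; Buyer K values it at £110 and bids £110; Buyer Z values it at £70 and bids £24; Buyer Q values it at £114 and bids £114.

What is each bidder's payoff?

Payoffs: Buyer Y £12, Buyer N £0, Buyer S £0, Buyer D £0, Buyer K £0, Buyer Z £0, Buyer Q £0.

Ranking the bids: Buyer Y £126; Buyer Q £114; Buyer D £112; Buyer K £110; Buyer S £80; Buyer Z £24; Buyer N £14.
Buyer Y has the top bid and wins; the price is the second-highest bid, £114.
Buyer Y's payoff = £126 − £114 = £12. All other bidders lose, so their payoff is 0.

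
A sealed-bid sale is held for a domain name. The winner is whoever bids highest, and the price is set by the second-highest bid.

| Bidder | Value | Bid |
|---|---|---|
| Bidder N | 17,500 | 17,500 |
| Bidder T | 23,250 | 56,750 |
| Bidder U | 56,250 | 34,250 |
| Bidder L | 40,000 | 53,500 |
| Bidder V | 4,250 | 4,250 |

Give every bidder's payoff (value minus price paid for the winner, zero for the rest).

Payoffs: Bidder N 0, Bidder T -30,250, Bidder U 0, Bidder L 0, Bidder V 0.

Sorted high to low: Bidder T 56,750, then Bidder L 53,500, then Bidder U 34,250, then Bidder N 17,500, then Bidder V 4,250.
Bidder T has the top bid and wins; the price is the second-highest bid, 53,500.
Bidder T's payoff = 23,250 − 53,500 = -30,250. All other bidders lose, so their payoff is 0.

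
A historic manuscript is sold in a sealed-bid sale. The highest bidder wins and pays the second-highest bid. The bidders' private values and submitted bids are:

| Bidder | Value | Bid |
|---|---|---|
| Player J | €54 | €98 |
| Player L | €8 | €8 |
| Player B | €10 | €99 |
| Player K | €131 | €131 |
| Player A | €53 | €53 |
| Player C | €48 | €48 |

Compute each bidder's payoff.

Ordered from highest: Player K €131, then Player B €99, then Player J €98, then Player A €53, then Player C €48, then Player L €8.
Player K has the top bid and wins; the price is the second-highest bid, €99.
Player K's payoff = €131 − €99 = €32. All other bidders lose, so their payoff is 0.

Player J €0, Player L €0, Player B €0, Player K €32, Player A €0, Player C €0.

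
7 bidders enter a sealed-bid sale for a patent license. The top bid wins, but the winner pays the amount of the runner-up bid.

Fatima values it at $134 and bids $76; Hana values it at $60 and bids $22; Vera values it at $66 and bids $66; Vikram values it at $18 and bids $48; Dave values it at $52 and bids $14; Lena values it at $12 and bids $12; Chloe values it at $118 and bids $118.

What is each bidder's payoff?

Bids in descending order: Chloe $118; Fatima $76; Vera $66; Vikram $48; Hana $22; Dave $14; Lena $12.
Chloe has the top bid and wins; the price is the second-highest bid, $76.
Chloe's payoff = $118 − $76 = $42. All other bidders lose, so their payoff is 0.

Fatima $0, Hana $0, Vera $0, Vikram $0, Dave $0, Lena $0, Chloe $42.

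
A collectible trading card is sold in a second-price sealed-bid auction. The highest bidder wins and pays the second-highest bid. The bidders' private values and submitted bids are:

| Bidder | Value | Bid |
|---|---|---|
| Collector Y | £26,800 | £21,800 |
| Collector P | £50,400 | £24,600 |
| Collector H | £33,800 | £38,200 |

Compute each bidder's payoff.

Collector Y £0, Collector P £0, Collector H £9,200.

Sorted high to low: Collector H £38,200; Collector P £24,600; Collector Y £21,800.
Collector H has the top bid and wins; the price is the second-highest bid, £24,600.
Collector H's payoff = £33,800 − £24,600 = £9,200. All other bidders lose, so their payoff is 0.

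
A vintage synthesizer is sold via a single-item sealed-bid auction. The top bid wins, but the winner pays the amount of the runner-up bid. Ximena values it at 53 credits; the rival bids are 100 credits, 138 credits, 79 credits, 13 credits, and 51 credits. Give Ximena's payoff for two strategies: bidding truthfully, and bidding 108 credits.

The highest competing bid is 138 credits.
Bidding truthfully at 53 credits: the top bid is 138 credits (a rival), so Ximena loses. Payoff = 0 credits.
Bidding 108 credits: the top bid is 138 credits (a rival), so Ximena loses. Payoff = 0 credits.
The bid only affects whether you win, not the price — here both bids land on the same side of the top rival bid, so the deviation is payoff-neutral.

(a) 0 credits  (b) 0 credits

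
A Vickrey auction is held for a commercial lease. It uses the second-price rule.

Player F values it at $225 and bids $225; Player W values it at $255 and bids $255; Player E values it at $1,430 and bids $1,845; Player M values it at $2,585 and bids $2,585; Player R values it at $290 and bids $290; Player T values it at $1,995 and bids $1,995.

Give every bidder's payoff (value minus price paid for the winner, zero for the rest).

Sorted high to low: Player M $2,585, then Player T $1,995, then Player E $1,845, then Player R $290, then Player W $255, then Player F $225.
Player M has the top bid and wins; the price is the second-highest bid, $1,995.
Player M's payoff = $2,585 − $1,995 = $590. All other bidders lose, so their payoff is 0.

Payoffs: Player F $0, Player W $0, Player E $0, Player M $590, Player R $0, Player T $0.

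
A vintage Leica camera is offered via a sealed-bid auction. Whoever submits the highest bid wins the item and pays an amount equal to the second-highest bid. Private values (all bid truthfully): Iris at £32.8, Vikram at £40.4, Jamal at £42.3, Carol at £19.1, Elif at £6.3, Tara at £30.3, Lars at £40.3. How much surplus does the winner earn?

Winner's surplus: £1.9.

Ordered from highest: Jamal £42.3, then Vikram £40.4, then Lars £40.3, then Iris £32.8, then Tara £30.3, then Carol £19.1, then Elif £6.3.
Jamal wins with the top bid and pays the second-highest, £40.4.
Surplus = £42.3 − £40.4 = £1.9.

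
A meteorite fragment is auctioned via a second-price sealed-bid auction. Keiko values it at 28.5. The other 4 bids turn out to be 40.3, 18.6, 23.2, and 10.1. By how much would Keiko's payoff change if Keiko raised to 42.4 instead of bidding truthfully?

Payoff change: -11.8.

The highest competing bid is 40.3.
Bidding truthfully at 28.5: the top bid is 40.3 (a rival), so Keiko loses. Payoff = 0.0.
Bidding 42.4: Keiko has the top bid, wins, and pays the second-highest bid 40.3. Payoff = 28.5 − 40.3 = -11.8.
Change = -11.8 − 0.0 = -11.8.
This is the dominant-strategy logic: truthful bidding weakly beats any alternative.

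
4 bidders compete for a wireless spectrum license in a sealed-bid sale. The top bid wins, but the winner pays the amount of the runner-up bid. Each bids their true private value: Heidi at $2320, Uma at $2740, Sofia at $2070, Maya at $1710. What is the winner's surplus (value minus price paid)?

Surplus = $420.

Ranking the bids: Uma $2740, then Heidi $2320, then Sofia $2070, then Maya $1710.
Uma wins with the top bid and pays the second-highest, $2320.
Surplus = $2740 − $2320 = $420.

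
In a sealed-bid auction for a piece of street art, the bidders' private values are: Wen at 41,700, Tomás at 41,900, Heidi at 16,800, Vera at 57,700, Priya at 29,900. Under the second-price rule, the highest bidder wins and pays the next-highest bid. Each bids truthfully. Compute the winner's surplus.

15,800

Ranking the bids: Vera 57,700; Tomás 41,900; Wen 41,700; Priya 29,900; Heidi 16,800.
Vera wins with the top bid and pays the second-highest, 41,900.
Surplus = 57,700 − 41,900 = 15,800.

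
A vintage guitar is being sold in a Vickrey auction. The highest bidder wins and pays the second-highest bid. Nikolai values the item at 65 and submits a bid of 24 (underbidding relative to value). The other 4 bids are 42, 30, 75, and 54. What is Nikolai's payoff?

0

Highest competing bid: 75.
Nikolai's bid 24 is not the highest, so Nikolai loses, pays nothing, and earns zero payoff.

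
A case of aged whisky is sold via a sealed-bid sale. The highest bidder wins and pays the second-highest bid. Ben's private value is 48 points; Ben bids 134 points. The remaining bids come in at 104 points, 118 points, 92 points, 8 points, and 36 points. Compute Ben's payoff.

Highest competing bid: 118 points.
Ben's bid 134 points is the highest overall, so Ben wins and pays the second-highest bid, 118 points.
Payoff = value − price = 48 points − 118 points = -70 points.

Ben's payoff: -70 points.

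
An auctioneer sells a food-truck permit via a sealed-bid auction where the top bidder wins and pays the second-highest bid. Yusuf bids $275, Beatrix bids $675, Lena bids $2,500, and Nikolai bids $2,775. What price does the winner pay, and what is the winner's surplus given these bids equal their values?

Sorted high to low: Nikolai $2,775, then Lena $2,500, then Beatrix $675, then Yusuf $275.
Nikolai is the highest bidder, so Nikolai wins.
Under the second-price rule, the price is the second-highest bid: $2,500.
Surplus = $2,775 − $2,500 = $275.

Price $2,500; surplus $275.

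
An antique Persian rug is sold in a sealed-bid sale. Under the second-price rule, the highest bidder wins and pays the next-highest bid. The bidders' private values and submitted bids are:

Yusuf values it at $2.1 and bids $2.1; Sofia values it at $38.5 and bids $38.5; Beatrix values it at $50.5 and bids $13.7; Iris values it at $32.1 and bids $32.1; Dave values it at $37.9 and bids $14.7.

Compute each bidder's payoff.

Ranking the bids: Sofia $38.5; Iris $32.1; Dave $14.7; Beatrix $13.7; Yusuf $2.1.
Sofia has the top bid and wins; the price is the second-highest bid, $32.1.
Sofia's payoff = $38.5 − $32.1 = $6.4. All other bidders lose, so their payoff is 0.

Yusuf $0.0, Sofia $6.4, Beatrix $0.0, Iris $0.0, Dave $0.0.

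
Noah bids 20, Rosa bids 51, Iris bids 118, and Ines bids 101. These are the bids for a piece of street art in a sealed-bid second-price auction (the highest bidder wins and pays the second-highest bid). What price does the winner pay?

101

Bids in descending order: Iris 118, then Ines 101, then Rosa 51, then Noah 20.
Iris is the highest bidder, so Iris wins.
Under the second-price rule, the price is the second-highest bid: 101.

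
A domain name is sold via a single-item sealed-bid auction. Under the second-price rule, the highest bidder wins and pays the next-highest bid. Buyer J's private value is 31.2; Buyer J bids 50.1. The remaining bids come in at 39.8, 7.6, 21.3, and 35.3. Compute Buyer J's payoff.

Buyer J's payoff: -8.6.

Highest competing bid: 39.8.
Buyer J's bid 50.1 is the highest overall, so Buyer J wins and pays the second-highest bid, 39.8.
Payoff = value − price = 31.2 − 39.8 = -8.6.
Overbidding won the item at a price above value — truthful bidding would have avoided this loss.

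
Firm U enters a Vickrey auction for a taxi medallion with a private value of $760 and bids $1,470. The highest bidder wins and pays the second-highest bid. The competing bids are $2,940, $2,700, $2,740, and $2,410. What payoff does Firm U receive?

Firm U's payoff: $0.

Highest competing bid: $2,940.
Firm U's bid $1,470 is not the highest, so Firm U loses, pays nothing, and earns zero payoff.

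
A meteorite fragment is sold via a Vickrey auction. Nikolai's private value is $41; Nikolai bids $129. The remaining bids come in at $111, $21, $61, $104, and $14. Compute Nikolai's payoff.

Highest competing bid: $111.
Nikolai's bid $129 is the highest overall, so Nikolai wins and pays the second-highest bid, $111.
Payoff = value − price = $41 − $111 = -$70.

-$70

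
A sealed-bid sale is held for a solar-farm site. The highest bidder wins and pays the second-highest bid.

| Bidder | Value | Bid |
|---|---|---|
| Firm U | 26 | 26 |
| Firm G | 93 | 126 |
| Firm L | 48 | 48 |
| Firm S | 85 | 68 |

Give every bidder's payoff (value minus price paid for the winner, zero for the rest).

Bids in descending order: Firm G 126 > Firm S 68 > Firm L 48 > Firm U 26.
Firm G has the top bid and wins; the price is the second-highest bid, 68.
Firm G's payoff = 93 − 68 = 25. All other bidders lose, so their payoff is 0.

Payoffs: Firm U 0, Firm G 25, Firm L 0, Firm S 0.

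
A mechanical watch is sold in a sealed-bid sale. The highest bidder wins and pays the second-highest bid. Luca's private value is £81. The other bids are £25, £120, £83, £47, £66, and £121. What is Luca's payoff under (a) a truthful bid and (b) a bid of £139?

The highest competing bid is £121.
Bidding truthfully at £81: the top bid is £121 (a rival), so Luca loses. Payoff = £0.
Bidding £139: Luca has the top bid, wins, and pays the second-highest bid £121. Payoff = £81 − £121 = -£40.
Deviating from a truthful bid can only lose payoff in a second-price auction — never gain.

(a) £0  (b) -£40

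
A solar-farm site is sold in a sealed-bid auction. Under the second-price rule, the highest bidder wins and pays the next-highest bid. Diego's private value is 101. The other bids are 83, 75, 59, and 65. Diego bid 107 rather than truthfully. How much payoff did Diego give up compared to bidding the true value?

Payoff forgone: 0.

The highest competing bid is 83.
Bidding truthfully at 101: Diego has the top bid, wins, and pays the second-highest bid 83. Payoff = 101 − 83 = 18.
Bidding 107: Diego has the top bid, wins, and pays the second-highest bid 83. Payoff = 101 − 83 = 18.
Regret = truthful payoff − actual payoff = 18 − 18 = 0.
The bid only affects whether you win, not the price — here both bids land on the same side of the top rival bid, so the deviation is payoff-neutral.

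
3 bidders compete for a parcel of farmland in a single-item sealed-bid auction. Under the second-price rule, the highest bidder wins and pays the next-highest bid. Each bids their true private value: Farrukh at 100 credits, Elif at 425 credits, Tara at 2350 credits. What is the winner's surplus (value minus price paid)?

Sorted high to low: Tara 2350 credits; Elif 425 credits; Farrukh 100 credits.
Tara wins with the top bid and pays the second-highest, 425 credits.
Surplus = 2350 credits − 425 credits = 1925 credits.

Surplus = 1925 credits.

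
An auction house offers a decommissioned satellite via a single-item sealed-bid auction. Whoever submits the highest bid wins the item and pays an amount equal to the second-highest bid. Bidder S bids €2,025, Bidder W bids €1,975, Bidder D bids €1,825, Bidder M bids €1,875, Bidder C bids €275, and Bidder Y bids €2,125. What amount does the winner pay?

Sorted high to low: Bidder Y €2,125, then Bidder S €2,025, then Bidder W €1,975, then Bidder M €1,875, then Bidder D €1,825, then Bidder C €275.
Bidder Y has the highest bid, so Bidder Y wins.
The second-highest bid is €2,025, so that is what Bidder Y pays.

Price paid: €2,025.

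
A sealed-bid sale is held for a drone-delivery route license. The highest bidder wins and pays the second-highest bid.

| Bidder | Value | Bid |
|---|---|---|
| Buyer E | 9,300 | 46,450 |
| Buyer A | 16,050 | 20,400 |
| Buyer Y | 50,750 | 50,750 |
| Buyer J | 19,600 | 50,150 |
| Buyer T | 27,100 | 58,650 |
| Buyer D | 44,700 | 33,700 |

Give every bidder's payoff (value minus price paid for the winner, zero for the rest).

Ranking the bids: Buyer T 58,650, then Buyer Y 50,750, then Buyer J 50,150, then Buyer E 46,450, then Buyer D 33,700, then Buyer A 20,400.
Buyer T has the top bid and wins; the price is the second-highest bid, 50,750.
Buyer T's payoff = 27,100 − 50,750 = -23,650. All other bidders lose, so their payoff is 0.

Buyer E 0, Buyer A 0, Buyer Y 0, Buyer J 0, Buyer T -23,650, Buyer D 0.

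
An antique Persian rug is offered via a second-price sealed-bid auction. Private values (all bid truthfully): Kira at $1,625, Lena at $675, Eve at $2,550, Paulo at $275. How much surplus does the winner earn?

Surplus = $925.

Ordered from highest: Eve $2,550; Kira $1,625; Lena $675; Paulo $275.
Eve wins with the top bid and pays the second-highest, $1,625.
Surplus = $2,550 − $1,625 = $925.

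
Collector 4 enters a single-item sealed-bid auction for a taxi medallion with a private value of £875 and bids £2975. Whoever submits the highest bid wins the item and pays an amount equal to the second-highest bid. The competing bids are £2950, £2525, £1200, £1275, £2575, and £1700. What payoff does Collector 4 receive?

Highest competing bid: £2950.
Collector 4's bid £2975 is the highest overall, so Collector 4 wins and pays the second-highest bid, £2950.
Payoff = value − price = £875 − £2950 = -£2075.
Overbidding won the item at a price above value — truthful bidding would have avoided this loss.

The bidder's payoff: -£2075.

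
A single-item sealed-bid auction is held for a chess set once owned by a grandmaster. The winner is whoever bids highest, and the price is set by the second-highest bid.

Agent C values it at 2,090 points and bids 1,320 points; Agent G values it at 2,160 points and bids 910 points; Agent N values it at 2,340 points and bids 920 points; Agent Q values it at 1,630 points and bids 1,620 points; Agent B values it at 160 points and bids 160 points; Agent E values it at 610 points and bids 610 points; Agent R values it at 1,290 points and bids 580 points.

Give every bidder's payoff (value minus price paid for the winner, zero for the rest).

Payoffs: Agent C 0 points, Agent G 0 points, Agent N 0 points, Agent Q 310 points, Agent B 0 points, Agent E 0 points, Agent R 0 points.

Ordered from highest: Agent Q 1,620 points; Agent C 1,320 points; Agent N 920 points; Agent G 910 points; Agent E 610 points; Agent R 580 points; Agent B 160 points.
Agent Q has the top bid and wins; the price is the second-highest bid, 1,320 points.
Agent Q's payoff = 1,630 points − 1,320 points = 310 points. All other bidders lose, so their payoff is 0.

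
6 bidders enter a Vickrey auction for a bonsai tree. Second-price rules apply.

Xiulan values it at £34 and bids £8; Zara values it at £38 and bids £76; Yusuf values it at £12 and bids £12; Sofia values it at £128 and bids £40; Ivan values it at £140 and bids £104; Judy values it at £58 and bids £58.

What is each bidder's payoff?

Sorted high to low: Ivan £104; Zara £76; Judy £58; Sofia £40; Yusuf £12; Xiulan £8.
Ivan has the top bid and wins; the price is the second-highest bid, £76.
Ivan's payoff = £140 − £76 = £64. All other bidders lose, so their payoff is 0.

Xiulan £0, Zara £0, Yusuf £0, Sofia £0, Ivan £64, Judy £0.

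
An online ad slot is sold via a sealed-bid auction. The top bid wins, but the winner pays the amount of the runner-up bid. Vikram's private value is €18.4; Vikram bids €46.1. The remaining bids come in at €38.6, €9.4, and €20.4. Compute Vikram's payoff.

Highest competing bid: €38.6.
Vikram's bid €46.1 is the highest overall, so Vikram wins and pays the second-highest bid, €38.6.
Payoff = value − price = €18.4 − €38.6 = -€20.2.

-€20.2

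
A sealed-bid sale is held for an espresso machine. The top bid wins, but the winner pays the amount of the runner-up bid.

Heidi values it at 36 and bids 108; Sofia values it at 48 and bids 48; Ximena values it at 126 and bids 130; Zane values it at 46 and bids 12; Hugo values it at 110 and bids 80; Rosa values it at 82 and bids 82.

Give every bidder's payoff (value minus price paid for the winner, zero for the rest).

Ordered from highest: Ximena 130; Heidi 108; Rosa 82; Hugo 80; Sofia 48; Zane 12.
Ximena has the top bid and wins; the price is the second-highest bid, 108.
Ximena's payoff = 126 − 108 = 18. All other bidders lose, so their payoff is 0.

Payoffs: Heidi 0, Sofia 0, Ximena 18, Zane 0, Hugo 0, Rosa 0.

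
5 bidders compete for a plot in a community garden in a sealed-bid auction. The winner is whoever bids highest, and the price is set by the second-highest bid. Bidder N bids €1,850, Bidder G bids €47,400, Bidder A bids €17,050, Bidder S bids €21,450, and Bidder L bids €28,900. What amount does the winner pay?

Price paid: €28,900.

Bids in descending order: Bidder G €47,400 > Bidder L €28,900 > Bidder S €21,450 > Bidder A €17,050 > Bidder N €1,850.
Bidder G has the highest bid, so Bidder G wins.
The second-highest bid is €28,900, so that is what Bidder G pays.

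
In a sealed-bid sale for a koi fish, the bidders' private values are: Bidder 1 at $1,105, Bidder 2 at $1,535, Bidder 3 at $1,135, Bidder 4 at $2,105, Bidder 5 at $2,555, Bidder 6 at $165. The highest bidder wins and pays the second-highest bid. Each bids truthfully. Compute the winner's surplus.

Ordered from highest: Bidder 5 $2,555; Bidder 4 $2,105; Bidder 2 $1,535; Bidder 3 $1,135; Bidder 1 $1,105; Bidder 6 $165.
Bidder 5 wins with the top bid and pays the second-highest, $2,105.
Surplus = $2,555 − $2,105 = $450.

Winner's surplus: $450.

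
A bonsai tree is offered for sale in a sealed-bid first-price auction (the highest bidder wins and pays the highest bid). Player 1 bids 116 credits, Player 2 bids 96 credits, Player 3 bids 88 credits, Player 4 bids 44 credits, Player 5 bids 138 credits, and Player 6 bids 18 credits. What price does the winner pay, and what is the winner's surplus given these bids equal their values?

The winner pays 138 credits for a surplus of 0 credits.

Sorted high to low: Player 5 138 credits > Player 1 116 credits > Player 2 96 credits > Player 3 88 credits > Player 4 44 credits > Player 6 18 credits.
Player 5 is the highest bidder, so Player 5 wins.
Under the first-price rule, the price is the highest bid: 138 credits.
Surplus = 138 credits − 138 credits = 0 credits.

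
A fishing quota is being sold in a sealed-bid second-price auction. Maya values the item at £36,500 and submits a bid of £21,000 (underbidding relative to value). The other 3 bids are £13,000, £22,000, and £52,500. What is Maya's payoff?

Highest competing bid: £52,500.
Maya's bid £21,000 is not the highest, so Maya loses, pays nothing, and earns zero payoff.

£0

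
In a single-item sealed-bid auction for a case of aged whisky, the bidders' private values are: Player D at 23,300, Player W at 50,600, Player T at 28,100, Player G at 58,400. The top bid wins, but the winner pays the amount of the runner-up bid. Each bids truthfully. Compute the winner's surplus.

Winner's surplus: 7,800.

Ordered from highest: Player G 58,400; Player W 50,600; Player T 28,100; Player D 23,300.
Player G wins with the top bid and pays the second-highest, 50,600.
Surplus = 58,400 − 50,600 = 7,800.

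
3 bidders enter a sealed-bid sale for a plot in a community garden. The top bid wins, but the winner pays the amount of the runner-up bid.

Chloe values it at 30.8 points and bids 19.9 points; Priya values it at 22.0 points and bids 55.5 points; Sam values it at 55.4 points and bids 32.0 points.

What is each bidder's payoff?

Bids in descending order: Priya 55.5 points, then Sam 32.0 points, then Chloe 19.9 points.
Priya has the top bid and wins; the price is the second-highest bid, 32.0 points.
Priya's payoff = 22.0 points − 32.0 points = -10.0 points. All other bidders lose, so their payoff is 0.

Payoffs: Chloe 0.0 points, Priya -10.0 points, Sam 0.0 points.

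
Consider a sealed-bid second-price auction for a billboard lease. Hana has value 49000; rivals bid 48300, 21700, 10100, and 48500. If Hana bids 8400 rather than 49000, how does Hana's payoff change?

The highest competing bid is 48500.
Bidding truthfully at 49000: Hana has the top bid, wins, and pays the second-highest bid 48500. Payoff = 49000 − 48500 = 500.
Bidding 8400: the top bid is 48500 (a rival), so Hana loses. Payoff = 0.
Change = 0 − 500 = -500.

Payoff change: -500.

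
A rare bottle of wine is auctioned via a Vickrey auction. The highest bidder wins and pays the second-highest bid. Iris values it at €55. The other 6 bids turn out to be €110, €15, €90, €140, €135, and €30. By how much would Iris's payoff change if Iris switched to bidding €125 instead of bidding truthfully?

The highest competing bid is €140.
Bidding truthfully at €55: the top bid is €140 (a rival), so Iris loses. Payoff = €0.
Bidding €125: the top bid is €140 (a rival), so Iris loses. Payoff = €0.
Change = €0 − €0 = €0.
The bid only affects whether you win, not the price — here both bids land on the same side of the top rival bid, so the deviation is payoff-neutral.

Payoff change: €0.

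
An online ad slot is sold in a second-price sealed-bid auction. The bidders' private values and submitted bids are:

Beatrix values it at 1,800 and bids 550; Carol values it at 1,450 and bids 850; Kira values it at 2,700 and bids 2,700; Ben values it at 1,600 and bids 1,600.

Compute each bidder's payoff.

Payoffs: Beatrix 0, Carol 0, Kira 1,100, Ben 0.

Sorted high to low: Kira 2,700; Ben 1,600; Carol 850; Beatrix 550.
Kira has the top bid and wins; the price is the second-highest bid, 1,600.
Kira's payoff = 2,700 − 1,600 = 1,100. All other bidders lose, so their payoff is 0.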